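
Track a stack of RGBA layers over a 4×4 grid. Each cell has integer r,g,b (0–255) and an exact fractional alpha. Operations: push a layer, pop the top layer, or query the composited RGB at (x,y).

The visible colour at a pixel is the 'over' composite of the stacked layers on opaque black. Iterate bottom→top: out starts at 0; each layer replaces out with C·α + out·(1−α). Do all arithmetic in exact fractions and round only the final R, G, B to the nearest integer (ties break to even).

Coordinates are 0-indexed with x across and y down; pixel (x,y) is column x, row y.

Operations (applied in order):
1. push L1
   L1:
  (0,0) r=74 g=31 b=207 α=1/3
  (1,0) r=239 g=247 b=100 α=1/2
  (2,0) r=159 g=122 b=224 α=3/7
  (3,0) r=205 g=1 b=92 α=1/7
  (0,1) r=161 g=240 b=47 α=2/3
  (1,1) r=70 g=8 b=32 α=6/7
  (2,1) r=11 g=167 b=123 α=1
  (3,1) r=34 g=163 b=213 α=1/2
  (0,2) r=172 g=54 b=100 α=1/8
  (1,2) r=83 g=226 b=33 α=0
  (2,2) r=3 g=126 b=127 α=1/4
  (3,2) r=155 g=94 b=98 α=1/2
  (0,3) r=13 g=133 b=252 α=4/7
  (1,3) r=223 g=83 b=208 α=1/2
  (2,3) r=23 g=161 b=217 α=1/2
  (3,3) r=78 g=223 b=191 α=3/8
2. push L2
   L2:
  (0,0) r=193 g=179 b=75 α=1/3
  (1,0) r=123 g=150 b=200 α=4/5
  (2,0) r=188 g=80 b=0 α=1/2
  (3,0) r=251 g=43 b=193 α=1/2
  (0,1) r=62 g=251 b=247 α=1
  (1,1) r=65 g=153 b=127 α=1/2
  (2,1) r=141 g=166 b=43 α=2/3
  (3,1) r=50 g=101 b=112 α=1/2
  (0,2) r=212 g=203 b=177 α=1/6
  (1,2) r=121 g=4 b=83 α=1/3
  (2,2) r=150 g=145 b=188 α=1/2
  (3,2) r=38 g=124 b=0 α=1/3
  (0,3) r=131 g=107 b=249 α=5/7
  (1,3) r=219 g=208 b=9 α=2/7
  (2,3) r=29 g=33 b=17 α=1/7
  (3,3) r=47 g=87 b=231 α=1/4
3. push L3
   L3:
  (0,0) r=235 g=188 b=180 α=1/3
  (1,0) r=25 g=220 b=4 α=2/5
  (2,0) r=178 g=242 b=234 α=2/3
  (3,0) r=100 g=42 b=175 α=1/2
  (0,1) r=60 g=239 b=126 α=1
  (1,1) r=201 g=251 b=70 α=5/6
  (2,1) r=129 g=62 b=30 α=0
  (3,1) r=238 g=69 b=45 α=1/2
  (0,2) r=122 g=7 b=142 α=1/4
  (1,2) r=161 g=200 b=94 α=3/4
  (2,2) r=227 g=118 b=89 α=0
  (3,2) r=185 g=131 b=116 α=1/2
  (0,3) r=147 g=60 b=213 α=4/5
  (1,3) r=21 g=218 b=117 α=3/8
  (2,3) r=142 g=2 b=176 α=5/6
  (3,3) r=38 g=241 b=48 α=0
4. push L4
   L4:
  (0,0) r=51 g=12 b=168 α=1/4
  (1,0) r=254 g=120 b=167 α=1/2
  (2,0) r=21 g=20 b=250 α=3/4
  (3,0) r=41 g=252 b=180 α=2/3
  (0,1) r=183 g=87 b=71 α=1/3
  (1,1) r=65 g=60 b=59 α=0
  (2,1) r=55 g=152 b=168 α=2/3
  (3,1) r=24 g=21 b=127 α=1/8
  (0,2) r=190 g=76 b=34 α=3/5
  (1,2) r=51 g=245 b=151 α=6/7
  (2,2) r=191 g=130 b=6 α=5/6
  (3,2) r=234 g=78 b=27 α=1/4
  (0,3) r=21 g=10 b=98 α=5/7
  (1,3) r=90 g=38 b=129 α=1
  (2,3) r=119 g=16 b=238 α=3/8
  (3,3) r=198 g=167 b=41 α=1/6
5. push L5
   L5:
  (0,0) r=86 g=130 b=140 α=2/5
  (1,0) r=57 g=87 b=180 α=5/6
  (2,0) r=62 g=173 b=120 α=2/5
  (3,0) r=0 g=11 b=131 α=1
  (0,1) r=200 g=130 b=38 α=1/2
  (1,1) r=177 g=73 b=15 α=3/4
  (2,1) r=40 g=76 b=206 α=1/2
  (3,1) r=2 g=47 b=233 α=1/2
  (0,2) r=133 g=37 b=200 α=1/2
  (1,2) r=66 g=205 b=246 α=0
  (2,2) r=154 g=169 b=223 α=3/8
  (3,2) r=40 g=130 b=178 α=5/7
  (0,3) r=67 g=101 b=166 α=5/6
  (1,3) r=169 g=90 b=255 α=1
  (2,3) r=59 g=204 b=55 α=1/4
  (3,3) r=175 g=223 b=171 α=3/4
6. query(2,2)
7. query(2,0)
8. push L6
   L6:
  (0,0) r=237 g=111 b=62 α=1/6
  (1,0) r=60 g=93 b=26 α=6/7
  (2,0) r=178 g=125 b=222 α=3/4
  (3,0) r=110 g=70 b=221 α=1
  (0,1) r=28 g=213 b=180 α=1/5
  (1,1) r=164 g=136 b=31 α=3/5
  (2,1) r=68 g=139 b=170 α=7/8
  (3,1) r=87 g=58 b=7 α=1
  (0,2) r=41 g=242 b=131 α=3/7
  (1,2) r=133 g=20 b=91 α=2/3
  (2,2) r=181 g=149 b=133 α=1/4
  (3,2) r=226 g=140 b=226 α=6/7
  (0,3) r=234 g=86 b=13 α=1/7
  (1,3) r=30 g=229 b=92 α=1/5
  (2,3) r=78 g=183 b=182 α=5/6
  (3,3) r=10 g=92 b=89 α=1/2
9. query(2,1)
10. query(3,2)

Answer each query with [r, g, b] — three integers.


(2,2) stack=L1,L2,L3,L4,L5; from [0,0,0]:
after L1 α=1/4: [3/4, 63/2, 127/4]
after L2 α=1/2: [603/8, 353/4, 879/8]
after L3 α=0: [603/8, 353/4, 879/8]
after L4 α=5/6: [8243/48, 2953/24, 373/16]
after L5 α=3/8: [63391/384, 26933/192, 12569/128]
rounded: [165, 140, 98]

at x=2,y=0 over L1,L2,L3,L4,L5:
after L1 α=3/7: [477/7, 366/7, 96]
after L2 α=1/2: [1793/14, 463/7, 48]
after L3 α=2/3: [2259/14, 3851/21, 172]
after L4 α=3/4: [3141/56, 5111/84, 461/2]
after L5 α=2/5: [16367/280, 14799/140, 1863/10]
= [58, 106, 186]

(2,1) stack=L1,L2,L3,L4,L5,L6; from [0,0,0]:
+L1 (α=1) → [11, 167, 123]
+L2 (α=2/3) → [293/3, 499/3, 209/3]
+L3 (α=0) → [293/3, 499/3, 209/3]
+L4 (α=2/3) → [623/9, 1411/9, 1217/9]
+L5 (α=1/2) → [983/18, 2095/18, 3071/18]
+L6 (α=7/8) → [9551/144, 19609/144, 24491/144]
= [66, 136, 170]

query (3,2) [L1,L2,L3,L4,L5,L6] — begin 0,0,0
L1 α=1/2: [155/2, 47, 49]
L2 α=1/3: [193/3, 218/3, 98/3]
L3 α=1/2: [374/3, 611/6, 223/3]
L4 α=1/4: [152, 767/8, 125/2]
L5 α=5/7: [72, 481/4, 145]
L6 α=6/7: [204, 3841/28, 1501/7]
= [204, 137, 214]


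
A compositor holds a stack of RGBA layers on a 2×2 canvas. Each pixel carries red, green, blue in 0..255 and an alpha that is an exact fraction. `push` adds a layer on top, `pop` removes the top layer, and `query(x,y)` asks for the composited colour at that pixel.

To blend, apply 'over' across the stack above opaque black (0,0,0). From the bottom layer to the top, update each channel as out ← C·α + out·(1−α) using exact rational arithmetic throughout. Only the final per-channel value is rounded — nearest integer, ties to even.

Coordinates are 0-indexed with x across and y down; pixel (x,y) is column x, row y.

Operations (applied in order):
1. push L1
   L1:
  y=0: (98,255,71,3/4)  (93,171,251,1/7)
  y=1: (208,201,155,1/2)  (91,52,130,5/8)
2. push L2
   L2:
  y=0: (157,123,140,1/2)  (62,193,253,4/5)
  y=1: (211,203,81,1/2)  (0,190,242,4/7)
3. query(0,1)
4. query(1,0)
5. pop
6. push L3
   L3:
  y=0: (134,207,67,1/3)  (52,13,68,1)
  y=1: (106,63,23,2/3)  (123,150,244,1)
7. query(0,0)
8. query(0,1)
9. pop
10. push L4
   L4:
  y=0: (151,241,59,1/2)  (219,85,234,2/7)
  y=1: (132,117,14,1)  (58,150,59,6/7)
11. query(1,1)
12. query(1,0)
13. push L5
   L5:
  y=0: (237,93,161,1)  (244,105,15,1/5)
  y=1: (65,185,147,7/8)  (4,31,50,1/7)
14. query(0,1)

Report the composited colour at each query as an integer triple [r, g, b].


query (0,1) [L1,L2] — begin 0,0,0
L1 α=1/2: [104, 201/2, 155/2]
L2 α=1/2: [315/2, 607/4, 317/4]
= [158, 152, 79]

(1,0) stack=L1,L2; from [0,0,0]:
L1 α=1/7: [93/7, 171/7, 251/7]
L2 α=4/5: [1829/35, 1115/7, 1467/7]
= [52, 159, 210]

query (0,0) [L1,L3] — begin 0,0,0
after L1 α=3/4: [147/2, 765/4, 213/4]
after L3 α=1/3: [281/3, 393/2, 347/6]
→ [94, 196, 58]

(0,1) stack=L1,L3; from [0,0,0]:
after L1 α=1/2: [104, 201/2, 155/2]
after L3 α=2/3: [316/3, 151/2, 247/6]
→ [105, 76, 41]

query (1,1) [L1,L4] — begin 0,0,0
+L1 (α=5/8) → [455/8, 65/2, 325/4]
+L4 (α=6/7) → [3239/56, 1865/14, 1741/28]
rounded: [58, 133, 62]

at x=1,y=0 over L1,L4:
+L1 (α=1/7) → [93/7, 171/7, 251/7]
+L4 (α=2/7) → [3531/49, 2045/49, 4531/49]
rounded: [72, 42, 92]

query (0,1) [L1,L4,L5] — begin 0,0,0
L1 α=1/2: [104, 201/2, 155/2]
L4 α=1: [132, 117, 14]
L5 α=7/8: [587/8, 353/2, 1043/8]
rounded: [73, 176, 130]


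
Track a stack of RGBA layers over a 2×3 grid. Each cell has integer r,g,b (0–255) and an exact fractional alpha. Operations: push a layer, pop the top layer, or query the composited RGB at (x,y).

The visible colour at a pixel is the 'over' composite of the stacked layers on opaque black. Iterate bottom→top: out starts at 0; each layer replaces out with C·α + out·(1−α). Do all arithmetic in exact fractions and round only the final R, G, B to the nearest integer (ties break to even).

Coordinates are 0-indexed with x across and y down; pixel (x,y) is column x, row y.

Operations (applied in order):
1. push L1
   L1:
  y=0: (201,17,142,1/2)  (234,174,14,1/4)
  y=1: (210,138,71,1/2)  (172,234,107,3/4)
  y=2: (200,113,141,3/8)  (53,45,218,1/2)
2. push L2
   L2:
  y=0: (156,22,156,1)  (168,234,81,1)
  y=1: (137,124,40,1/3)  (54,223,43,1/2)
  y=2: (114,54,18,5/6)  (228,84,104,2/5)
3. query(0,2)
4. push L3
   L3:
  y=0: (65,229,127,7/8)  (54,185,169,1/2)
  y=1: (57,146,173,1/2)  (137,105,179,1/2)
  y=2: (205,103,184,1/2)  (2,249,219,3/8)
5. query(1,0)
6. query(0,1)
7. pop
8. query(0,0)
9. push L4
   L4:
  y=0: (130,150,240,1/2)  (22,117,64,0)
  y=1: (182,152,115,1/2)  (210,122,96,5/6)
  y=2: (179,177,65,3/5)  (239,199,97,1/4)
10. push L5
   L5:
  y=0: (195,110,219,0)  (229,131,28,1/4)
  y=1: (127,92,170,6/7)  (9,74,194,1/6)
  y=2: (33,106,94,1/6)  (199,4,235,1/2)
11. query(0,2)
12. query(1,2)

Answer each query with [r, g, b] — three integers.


(0,2) stack=L1,L2; from [0,0,0]:
+L1 (α=3/8) → [75, 339/8, 423/8]
+L2 (α=5/6) → [215/2, 833/16, 381/16]
rounded: [108, 52, 24]

at x=1,y=0 over L1,L2,L3:
after L1 α=1/4: [117/2, 87/2, 7/2]
after L2 α=1: [168, 234, 81]
after L3 α=1/2: [111, 419/2, 125]
→ [111, 210, 125]

at x=0,y=1 over L1,L2,L3:
+L1 (α=1/2) → [105, 69, 71/2]
+L2 (α=1/3) → [347/3, 262/3, 37]
+L3 (α=1/2) → [259/3, 350/3, 105]
rounded: [86, 117, 105]

query (0,0) [L1,L2] — begin 0,0,0
+L1 (α=1/2) → [201/2, 17/2, 71]
+L2 (α=1) → [156, 22, 156]
→ [156, 22, 156]

(0,2) stack=L1,L2,L4,L5; from [0,0,0]:
after L1 α=3/8: [75, 339/8, 423/8]
after L2 α=5/6: [215/2, 833/16, 381/16]
after L4 α=3/5: [752/5, 5081/40, 1941/40]
after L5 α=1/6: [785/6, 5929/48, 2693/48]
rounded: [131, 124, 56]

at x=1,y=2 over L1,L2,L4,L5:
after L1 α=1/2: [53/2, 45/2, 109]
after L2 α=2/5: [1071/10, 471/10, 107]
after L4 α=1/4: [5603/40, 3403/40, 209/2]
after L5 α=1/2: [13563/80, 3563/80, 679/4]
→ [170, 45, 170]


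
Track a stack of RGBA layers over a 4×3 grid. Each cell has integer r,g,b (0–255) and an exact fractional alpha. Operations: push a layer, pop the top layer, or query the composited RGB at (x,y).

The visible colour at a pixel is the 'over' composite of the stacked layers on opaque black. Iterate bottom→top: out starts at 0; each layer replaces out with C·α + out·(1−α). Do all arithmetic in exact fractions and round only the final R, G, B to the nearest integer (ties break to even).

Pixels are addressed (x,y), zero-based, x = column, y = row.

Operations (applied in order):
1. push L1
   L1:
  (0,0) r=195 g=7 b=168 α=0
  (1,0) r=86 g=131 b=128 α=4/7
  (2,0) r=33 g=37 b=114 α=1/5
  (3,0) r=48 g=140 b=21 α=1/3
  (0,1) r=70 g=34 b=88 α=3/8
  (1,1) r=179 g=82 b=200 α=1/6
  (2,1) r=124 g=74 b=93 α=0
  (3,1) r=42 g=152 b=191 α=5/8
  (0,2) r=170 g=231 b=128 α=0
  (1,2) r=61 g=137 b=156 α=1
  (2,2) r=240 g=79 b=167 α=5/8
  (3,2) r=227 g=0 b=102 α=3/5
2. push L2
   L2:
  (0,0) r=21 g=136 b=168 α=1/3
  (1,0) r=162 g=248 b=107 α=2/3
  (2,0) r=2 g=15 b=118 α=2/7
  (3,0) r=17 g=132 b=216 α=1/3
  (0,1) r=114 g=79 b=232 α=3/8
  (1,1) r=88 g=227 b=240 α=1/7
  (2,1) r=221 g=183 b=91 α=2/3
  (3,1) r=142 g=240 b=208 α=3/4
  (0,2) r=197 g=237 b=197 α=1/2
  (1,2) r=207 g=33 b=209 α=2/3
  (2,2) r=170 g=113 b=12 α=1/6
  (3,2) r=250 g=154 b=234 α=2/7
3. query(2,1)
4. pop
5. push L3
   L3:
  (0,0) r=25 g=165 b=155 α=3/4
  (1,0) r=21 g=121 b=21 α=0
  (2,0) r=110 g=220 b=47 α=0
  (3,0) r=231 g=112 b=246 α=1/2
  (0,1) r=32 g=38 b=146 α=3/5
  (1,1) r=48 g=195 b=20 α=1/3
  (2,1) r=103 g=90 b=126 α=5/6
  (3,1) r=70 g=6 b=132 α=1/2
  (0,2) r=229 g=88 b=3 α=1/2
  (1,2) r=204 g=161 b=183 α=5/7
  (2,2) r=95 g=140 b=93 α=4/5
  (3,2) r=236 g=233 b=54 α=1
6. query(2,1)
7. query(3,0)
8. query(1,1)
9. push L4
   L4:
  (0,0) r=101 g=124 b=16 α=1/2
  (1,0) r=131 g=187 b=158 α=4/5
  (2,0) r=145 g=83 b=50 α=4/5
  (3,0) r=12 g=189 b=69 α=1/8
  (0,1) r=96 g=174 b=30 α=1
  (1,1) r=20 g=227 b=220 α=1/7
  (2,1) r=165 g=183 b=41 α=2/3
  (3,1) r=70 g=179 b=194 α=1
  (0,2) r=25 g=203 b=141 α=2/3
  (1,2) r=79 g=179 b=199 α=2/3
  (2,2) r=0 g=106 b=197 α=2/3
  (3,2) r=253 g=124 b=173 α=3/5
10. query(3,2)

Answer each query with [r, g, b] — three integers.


at x=2,y=1 over L1,L2:
+L1 (α=0) → [0, 0, 0]
+L2 (α=2/3) → [442/3, 122, 182/3]
→ [147, 122, 61]

at x=2,y=1 over L1,L3:
L1 α=0: [0, 0, 0]
L3 α=5/6: [515/6, 75, 105]
→ [86, 75, 105]

query (3,0) [L1,L3] — begin 0,0,0
+L1 (α=1/3) → [16, 140/3, 7]
+L3 (α=1/2) → [247/2, 238/3, 253/2]
→ [124, 79, 126]

(1,1) stack=L1,L3; from [0,0,0]:
+L1 (α=1/6) → [179/6, 41/3, 100/3]
+L3 (α=1/3) → [323/9, 667/9, 260/9]
→ [36, 74, 29]

at x=3,y=2 over L1,L3,L4:
after L1 α=3/5: [681/5, 0, 306/5]
after L3 α=1: [236, 233, 54]
after L4 α=3/5: [1231/5, 838/5, 627/5]
= [246, 168, 125]


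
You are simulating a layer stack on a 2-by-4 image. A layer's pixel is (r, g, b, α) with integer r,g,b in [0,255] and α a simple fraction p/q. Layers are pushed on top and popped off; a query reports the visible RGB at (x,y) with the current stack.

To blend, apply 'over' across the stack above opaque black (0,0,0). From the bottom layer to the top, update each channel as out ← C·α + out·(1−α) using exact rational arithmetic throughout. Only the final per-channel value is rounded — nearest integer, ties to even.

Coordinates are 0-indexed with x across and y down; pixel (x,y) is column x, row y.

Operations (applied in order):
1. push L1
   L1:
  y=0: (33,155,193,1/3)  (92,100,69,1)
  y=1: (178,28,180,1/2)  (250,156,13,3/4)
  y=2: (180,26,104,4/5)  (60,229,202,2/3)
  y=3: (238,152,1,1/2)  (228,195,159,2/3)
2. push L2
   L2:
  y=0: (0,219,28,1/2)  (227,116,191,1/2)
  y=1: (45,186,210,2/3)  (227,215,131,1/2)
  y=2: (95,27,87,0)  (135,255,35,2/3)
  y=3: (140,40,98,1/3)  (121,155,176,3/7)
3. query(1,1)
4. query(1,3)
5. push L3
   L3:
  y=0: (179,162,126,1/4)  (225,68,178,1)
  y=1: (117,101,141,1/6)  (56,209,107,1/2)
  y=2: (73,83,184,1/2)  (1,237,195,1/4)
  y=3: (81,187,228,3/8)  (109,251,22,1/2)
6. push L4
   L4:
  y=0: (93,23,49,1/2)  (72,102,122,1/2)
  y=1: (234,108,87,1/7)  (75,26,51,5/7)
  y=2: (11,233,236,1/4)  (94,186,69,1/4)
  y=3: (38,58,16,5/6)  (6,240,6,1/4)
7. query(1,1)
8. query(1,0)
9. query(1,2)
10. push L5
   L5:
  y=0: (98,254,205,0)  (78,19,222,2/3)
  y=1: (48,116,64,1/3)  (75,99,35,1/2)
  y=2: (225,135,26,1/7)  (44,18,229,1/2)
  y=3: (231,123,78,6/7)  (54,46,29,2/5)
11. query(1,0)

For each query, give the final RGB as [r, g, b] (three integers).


query (1,1) [L1,L2] — begin 0,0,0
+L1 (α=3/4) → [375/2, 117, 39/4]
+L2 (α=1/2) → [829/4, 166, 563/8]
rounded: [207, 166, 70]

at x=1,y=3 over L1,L2:
+L1 (α=2/3) → [152, 130, 106]
+L2 (α=3/7) → [971/7, 985/7, 136]
→ [139, 141, 136]

(1,1) stack=L1,L2,L3,L4; from [0,0,0]:
+L1 (α=3/4) → [375/2, 117, 39/4]
+L2 (α=1/2) → [829/4, 166, 563/8]
+L3 (α=1/2) → [1053/8, 375/2, 1419/16]
+L4 (α=5/7) → [2553/28, 505/7, 3459/56]
→ [91, 72, 62]

query (1,0) [L1,L2,L3,L4] — begin 0,0,0
after L1 α=1: [92, 100, 69]
after L2 α=1/2: [319/2, 108, 130]
after L3 α=1: [225, 68, 178]
after L4 α=1/2: [297/2, 85, 150]
= [148, 85, 150]

at x=1,y=2 over L1,L2,L3,L4:
L1 α=2/3: [40, 458/3, 404/3]
L2 α=2/3: [310/3, 1988/9, 614/9]
L3 α=1/4: [311/4, 2699/12, 1199/12]
L4 α=1/4: [1309/16, 3443/16, 1475/16]
→ [82, 215, 92]

(1,0) stack=L1,L2,L3,L4,L5; from [0,0,0]:
+L1 (α=1) → [92, 100, 69]
+L2 (α=1/2) → [319/2, 108, 130]
+L3 (α=1) → [225, 68, 178]
+L4 (α=1/2) → [297/2, 85, 150]
+L5 (α=2/3) → [203/2, 41, 198]
rounded: [102, 41, 198]


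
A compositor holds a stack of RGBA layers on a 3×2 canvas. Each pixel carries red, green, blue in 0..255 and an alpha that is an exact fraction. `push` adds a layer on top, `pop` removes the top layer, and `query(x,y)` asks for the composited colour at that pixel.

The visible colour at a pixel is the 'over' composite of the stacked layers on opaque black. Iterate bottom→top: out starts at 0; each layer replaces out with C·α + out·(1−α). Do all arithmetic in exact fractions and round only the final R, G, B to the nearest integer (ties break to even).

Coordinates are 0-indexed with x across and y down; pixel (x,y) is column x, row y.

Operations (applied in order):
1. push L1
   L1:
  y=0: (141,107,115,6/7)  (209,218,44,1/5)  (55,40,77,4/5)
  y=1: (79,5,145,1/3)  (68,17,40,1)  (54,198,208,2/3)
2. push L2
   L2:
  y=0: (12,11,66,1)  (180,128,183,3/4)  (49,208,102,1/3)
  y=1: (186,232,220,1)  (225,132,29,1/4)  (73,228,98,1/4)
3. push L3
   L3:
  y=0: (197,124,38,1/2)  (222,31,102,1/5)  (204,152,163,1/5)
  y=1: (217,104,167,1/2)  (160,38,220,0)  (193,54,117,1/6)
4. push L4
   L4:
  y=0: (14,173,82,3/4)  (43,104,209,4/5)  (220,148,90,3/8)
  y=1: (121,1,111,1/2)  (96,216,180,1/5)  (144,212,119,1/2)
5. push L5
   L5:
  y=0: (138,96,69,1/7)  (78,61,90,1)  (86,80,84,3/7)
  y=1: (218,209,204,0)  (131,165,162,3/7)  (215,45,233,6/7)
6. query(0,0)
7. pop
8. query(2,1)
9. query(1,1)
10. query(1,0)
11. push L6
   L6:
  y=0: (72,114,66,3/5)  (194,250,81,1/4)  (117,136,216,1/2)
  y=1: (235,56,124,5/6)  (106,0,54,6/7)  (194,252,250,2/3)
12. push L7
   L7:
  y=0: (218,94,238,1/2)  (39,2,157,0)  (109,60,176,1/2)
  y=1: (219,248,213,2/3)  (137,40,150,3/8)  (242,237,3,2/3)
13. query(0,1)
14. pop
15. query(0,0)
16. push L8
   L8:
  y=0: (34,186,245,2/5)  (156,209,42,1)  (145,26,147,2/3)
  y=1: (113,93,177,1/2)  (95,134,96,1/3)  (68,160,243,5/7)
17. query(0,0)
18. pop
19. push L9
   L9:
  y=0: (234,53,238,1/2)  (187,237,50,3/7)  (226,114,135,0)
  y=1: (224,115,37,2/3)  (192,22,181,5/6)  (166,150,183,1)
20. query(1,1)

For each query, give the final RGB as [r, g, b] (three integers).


at x=0,y=0 over L1,L2,L3,L4,L5:
after L1 α=6/7: [846/7, 642/7, 690/7]
after L2 α=1: [12, 11, 66]
after L3 α=1/2: [209/2, 135/2, 52]
after L4 α=3/4: [293/8, 1173/8, 149/2]
after L5 α=1/7: [1431/28, 3903/28, 516/7]
→ [51, 139, 74]

query (2,1) [L1,L2,L3,L4] — begin 0,0,0
after L1 α=2/3: [36, 132, 416/3]
after L2 α=1/4: [181/4, 156, 257/2]
after L3 α=1/6: [559/8, 139, 1519/12]
after L4 α=1/2: [1711/16, 351/2, 2947/24]
rounded: [107, 176, 123]

query (1,1) [L1,L2,L3,L4] — begin 0,0,0
after L1 α=1: [68, 17, 40]
after L2 α=1/4: [429/4, 183/4, 149/4]
after L3 α=0: [429/4, 183/4, 149/4]
after L4 α=1/5: [105, 399/5, 329/5]
= [105, 80, 66]

(1,0) stack=L1,L2,L3,L4; from [0,0,0]:
after L1 α=1/5: [209/5, 218/5, 44/5]
after L2 α=3/4: [2909/20, 1069/10, 2789/20]
after L3 α=1/5: [4019/25, 2293/25, 3299/25]
after L4 α=4/5: [8319/125, 12693/125, 24199/125]
→ [67, 102, 194]

at x=0,y=1 over L1,L2,L3,L4,L6,L7:
+L1 (α=1/3) → [79/3, 5/3, 145/3]
+L2 (α=1) → [186, 232, 220]
+L3 (α=1/2) → [403/2, 168, 387/2]
+L4 (α=1/2) → [645/4, 169/2, 609/4]
+L6 (α=5/6) → [5345/24, 243/4, 3089/24]
+L7 (α=2/3) → [15857/72, 2227/12, 13313/72]
→ [220, 186, 185]

(0,0) stack=L1,L2,L3,L4,L6; from [0,0,0]:
+L1 (α=6/7) → [846/7, 642/7, 690/7]
+L2 (α=1) → [12, 11, 66]
+L3 (α=1/2) → [209/2, 135/2, 52]
+L4 (α=3/4) → [293/8, 1173/8, 149/2]
+L6 (α=3/5) → [1157/20, 2541/20, 347/5]
→ [58, 127, 69]

at x=0,y=0 over L1,L2,L3,L4,L6,L8:
after L1 α=6/7: [846/7, 642/7, 690/7]
after L2 α=1: [12, 11, 66]
after L3 α=1/2: [209/2, 135/2, 52]
after L4 α=3/4: [293/8, 1173/8, 149/2]
after L6 α=3/5: [1157/20, 2541/20, 347/5]
after L8 α=2/5: [4831/100, 15063/100, 3491/25]
rounded: [48, 151, 140]

(1,1) stack=L1,L2,L3,L4,L6,L9; from [0,0,0]:
L1 α=1: [68, 17, 40]
L2 α=1/4: [429/4, 183/4, 149/4]
L3 α=0: [429/4, 183/4, 149/4]
L4 α=1/5: [105, 399/5, 329/5]
L6 α=6/7: [741/7, 57/5, 1949/35]
L9 α=5/6: [2487/14, 607/30, 5604/35]
= [178, 20, 160]


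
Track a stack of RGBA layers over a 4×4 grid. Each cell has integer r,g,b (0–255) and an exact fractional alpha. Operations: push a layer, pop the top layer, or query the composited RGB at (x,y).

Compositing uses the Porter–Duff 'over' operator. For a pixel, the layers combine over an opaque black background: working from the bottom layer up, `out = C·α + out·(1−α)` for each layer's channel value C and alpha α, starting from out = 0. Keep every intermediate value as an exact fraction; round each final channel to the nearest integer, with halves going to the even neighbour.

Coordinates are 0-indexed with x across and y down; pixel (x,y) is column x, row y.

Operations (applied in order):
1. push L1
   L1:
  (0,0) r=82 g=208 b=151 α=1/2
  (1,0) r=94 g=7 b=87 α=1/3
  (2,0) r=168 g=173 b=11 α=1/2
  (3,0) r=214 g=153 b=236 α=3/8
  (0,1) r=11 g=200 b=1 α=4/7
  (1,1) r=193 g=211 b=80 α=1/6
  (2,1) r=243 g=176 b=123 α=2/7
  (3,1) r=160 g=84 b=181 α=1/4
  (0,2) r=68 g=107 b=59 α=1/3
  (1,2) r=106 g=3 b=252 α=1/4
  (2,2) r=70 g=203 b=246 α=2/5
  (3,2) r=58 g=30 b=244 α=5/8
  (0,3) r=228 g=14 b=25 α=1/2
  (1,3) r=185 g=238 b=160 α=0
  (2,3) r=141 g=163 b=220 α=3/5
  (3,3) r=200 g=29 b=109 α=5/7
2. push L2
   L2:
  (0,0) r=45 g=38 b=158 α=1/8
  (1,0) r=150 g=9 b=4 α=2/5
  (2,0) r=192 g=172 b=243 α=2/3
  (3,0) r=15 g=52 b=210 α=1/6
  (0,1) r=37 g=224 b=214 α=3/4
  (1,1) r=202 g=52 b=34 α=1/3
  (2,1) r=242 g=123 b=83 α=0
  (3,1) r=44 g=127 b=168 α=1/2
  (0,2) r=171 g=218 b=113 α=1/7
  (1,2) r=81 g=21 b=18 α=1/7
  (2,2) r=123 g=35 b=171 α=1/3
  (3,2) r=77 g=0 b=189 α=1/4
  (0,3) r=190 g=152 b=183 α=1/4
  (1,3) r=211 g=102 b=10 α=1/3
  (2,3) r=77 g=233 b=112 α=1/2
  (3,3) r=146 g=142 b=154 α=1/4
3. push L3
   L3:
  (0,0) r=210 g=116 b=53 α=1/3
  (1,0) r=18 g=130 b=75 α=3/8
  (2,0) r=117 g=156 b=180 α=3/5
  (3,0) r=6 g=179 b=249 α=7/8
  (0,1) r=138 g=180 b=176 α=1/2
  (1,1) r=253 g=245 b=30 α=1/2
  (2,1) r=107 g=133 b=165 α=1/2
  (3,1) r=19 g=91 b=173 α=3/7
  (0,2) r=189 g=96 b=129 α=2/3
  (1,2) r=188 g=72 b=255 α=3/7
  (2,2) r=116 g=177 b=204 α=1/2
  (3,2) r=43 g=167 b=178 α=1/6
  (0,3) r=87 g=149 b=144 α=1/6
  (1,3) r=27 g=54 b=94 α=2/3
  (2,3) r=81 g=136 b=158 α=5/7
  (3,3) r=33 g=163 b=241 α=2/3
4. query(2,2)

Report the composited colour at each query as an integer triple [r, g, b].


query (2,2) [L1,L2,L3] — begin 0,0,0
+L1 (α=2/5) → [28, 406/5, 492/5]
+L2 (α=1/3) → [179/3, 329/5, 613/5]
+L3 (α=1/2) → [527/6, 607/5, 1633/10]
rounded: [88, 121, 163]


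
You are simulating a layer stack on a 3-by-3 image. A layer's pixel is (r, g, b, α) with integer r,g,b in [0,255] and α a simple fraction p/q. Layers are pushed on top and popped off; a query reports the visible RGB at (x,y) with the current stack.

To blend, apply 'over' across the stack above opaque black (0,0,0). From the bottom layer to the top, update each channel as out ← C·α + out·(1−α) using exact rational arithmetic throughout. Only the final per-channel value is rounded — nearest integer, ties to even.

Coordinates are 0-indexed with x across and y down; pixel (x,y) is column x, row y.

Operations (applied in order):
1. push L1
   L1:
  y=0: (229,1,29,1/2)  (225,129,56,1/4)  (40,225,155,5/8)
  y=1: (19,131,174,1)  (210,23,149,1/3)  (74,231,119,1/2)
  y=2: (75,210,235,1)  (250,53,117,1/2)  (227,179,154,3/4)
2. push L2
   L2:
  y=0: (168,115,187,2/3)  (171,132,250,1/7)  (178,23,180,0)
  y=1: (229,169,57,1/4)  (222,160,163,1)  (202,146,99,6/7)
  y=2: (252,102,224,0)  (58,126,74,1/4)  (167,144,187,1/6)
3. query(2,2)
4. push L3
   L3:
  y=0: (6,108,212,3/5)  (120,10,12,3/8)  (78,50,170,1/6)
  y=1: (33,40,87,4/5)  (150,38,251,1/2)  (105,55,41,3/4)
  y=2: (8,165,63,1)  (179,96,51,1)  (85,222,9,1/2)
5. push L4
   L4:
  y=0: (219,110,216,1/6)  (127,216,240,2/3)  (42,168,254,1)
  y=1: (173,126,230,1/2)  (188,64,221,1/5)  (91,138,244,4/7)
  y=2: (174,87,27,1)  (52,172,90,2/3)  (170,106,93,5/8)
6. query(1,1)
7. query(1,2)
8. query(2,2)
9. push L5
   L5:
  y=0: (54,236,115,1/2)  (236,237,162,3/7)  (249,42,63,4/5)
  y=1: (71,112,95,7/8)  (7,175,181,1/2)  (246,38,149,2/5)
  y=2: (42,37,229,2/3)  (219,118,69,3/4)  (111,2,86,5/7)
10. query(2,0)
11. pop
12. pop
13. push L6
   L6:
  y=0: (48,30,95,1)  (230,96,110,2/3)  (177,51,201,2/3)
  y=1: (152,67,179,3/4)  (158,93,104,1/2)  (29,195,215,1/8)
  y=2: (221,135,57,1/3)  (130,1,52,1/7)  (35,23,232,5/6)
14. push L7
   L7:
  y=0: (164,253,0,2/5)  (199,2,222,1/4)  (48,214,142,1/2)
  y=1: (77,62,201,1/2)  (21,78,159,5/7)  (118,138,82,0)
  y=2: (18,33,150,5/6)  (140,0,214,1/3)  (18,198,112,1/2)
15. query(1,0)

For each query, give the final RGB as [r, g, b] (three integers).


(2,2) stack=L1,L2; from [0,0,0]:
after L1 α=3/4: [681/4, 537/4, 231/2]
after L2 α=1/6: [4073/24, 1087/8, 1529/12]
rounded: [170, 136, 127]

at x=1,y=1 over L1,L2,L3,L4:
+L1 (α=1/3) → [70, 23/3, 149/3]
+L2 (α=1) → [222, 160, 163]
+L3 (α=1/2) → [186, 99, 207]
+L4 (α=1/5) → [932/5, 92, 1049/5]
→ [186, 92, 210]

at x=1,y=2 over L1,L2,L3,L4:
after L1 α=1/2: [125, 53/2, 117/2]
after L2 α=1/4: [433/4, 411/8, 499/8]
after L3 α=1: [179, 96, 51]
after L4 α=2/3: [283/3, 440/3, 77]
→ [94, 147, 77]

(2,2) stack=L1,L2,L3,L4; from [0,0,0]:
after L1 α=3/4: [681/4, 537/4, 231/2]
after L2 α=1/6: [4073/24, 1087/8, 1529/12]
after L3 α=1/2: [6113/48, 2863/16, 1637/24]
after L4 α=5/8: [19713/128, 17069/128, 5357/64]
→ [154, 133, 84]

at x=2,y=0 over L1,L2,L3,L4,L5:
L1 α=5/8: [25, 1125/8, 775/8]
L2 α=0: [25, 1125/8, 775/8]
L3 α=1/6: [203/6, 6025/48, 1745/16]
L4 α=1: [42, 168, 254]
L5 α=4/5: [1038/5, 336/5, 506/5]
→ [208, 67, 101]

(1,0) stack=L1,L2,L3,L6,L7; from [0,0,0]:
L1 α=1/4: [225/4, 129/4, 14]
L2 α=1/7: [1017/14, 93/2, 334/7]
L3 α=3/8: [10125/112, 525/16, 961/28]
L6 α=2/3: [61645/336, 1199/16, 7121/84]
L7 α=1/4: [83933/448, 3629/64, 13337/112]
= [187, 57, 119]


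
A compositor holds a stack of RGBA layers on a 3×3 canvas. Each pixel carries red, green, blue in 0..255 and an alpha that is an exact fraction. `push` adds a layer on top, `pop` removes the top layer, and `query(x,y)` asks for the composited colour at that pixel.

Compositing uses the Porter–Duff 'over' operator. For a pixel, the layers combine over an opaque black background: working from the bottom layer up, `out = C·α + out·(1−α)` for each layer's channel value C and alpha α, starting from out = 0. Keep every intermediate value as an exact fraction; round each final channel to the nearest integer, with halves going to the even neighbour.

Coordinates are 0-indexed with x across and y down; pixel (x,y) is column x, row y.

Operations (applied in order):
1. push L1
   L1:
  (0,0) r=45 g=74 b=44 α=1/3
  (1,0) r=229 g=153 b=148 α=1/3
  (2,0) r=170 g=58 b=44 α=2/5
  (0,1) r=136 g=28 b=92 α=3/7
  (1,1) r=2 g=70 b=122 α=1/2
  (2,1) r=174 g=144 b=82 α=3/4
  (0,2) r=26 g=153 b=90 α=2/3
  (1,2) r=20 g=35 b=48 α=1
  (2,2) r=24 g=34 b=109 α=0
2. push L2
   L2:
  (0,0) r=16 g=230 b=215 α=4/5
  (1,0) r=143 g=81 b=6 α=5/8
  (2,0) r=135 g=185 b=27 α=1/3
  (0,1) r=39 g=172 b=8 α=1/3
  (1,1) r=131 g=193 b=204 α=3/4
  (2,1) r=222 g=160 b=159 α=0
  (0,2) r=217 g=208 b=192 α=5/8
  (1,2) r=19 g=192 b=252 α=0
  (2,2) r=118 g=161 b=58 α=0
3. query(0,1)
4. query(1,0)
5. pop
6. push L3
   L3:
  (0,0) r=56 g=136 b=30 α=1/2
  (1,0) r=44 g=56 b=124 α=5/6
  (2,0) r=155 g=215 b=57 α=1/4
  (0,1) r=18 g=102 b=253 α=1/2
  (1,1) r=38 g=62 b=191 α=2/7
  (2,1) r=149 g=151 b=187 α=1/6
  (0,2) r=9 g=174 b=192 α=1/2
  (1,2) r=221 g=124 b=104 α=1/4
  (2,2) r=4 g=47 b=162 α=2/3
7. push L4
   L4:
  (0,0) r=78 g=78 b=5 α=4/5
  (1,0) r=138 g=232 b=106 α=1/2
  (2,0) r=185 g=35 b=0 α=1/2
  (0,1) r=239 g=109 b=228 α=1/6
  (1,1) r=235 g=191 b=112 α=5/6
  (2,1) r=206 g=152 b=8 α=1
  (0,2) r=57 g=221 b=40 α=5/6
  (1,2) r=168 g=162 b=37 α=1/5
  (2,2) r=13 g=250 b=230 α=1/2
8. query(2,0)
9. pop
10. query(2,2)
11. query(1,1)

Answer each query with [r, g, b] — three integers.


at x=0,y=1 over L1,L2:
L1 α=3/7: [408/7, 12, 276/7]
L2 α=1/3: [363/7, 196/3, 608/21]
rounded: [52, 65, 29]

at x=1,y=0 over L1,L2:
+L1 (α=1/3) → [229/3, 51, 148/3]
+L2 (α=5/8) → [118, 279/4, 89/4]
= [118, 70, 22]

(2,0) stack=L1,L3,L4; from [0,0,0]:
+L1 (α=2/5) → [68, 116/5, 88/5]
+L3 (α=1/4) → [359/4, 1423/20, 549/20]
+L4 (α=1/2) → [1099/8, 2123/40, 549/40]
→ [137, 53, 14]

(2,2) stack=L1,L3; from [0,0,0]:
L1 α=0: [0, 0, 0]
L3 α=2/3: [8/3, 94/3, 108]
rounded: [3, 31, 108]

(1,1) stack=L1,L3; from [0,0,0]:
+L1 (α=1/2) → [1, 35, 61]
+L3 (α=2/7) → [81/7, 299/7, 687/7]
→ [12, 43, 98]


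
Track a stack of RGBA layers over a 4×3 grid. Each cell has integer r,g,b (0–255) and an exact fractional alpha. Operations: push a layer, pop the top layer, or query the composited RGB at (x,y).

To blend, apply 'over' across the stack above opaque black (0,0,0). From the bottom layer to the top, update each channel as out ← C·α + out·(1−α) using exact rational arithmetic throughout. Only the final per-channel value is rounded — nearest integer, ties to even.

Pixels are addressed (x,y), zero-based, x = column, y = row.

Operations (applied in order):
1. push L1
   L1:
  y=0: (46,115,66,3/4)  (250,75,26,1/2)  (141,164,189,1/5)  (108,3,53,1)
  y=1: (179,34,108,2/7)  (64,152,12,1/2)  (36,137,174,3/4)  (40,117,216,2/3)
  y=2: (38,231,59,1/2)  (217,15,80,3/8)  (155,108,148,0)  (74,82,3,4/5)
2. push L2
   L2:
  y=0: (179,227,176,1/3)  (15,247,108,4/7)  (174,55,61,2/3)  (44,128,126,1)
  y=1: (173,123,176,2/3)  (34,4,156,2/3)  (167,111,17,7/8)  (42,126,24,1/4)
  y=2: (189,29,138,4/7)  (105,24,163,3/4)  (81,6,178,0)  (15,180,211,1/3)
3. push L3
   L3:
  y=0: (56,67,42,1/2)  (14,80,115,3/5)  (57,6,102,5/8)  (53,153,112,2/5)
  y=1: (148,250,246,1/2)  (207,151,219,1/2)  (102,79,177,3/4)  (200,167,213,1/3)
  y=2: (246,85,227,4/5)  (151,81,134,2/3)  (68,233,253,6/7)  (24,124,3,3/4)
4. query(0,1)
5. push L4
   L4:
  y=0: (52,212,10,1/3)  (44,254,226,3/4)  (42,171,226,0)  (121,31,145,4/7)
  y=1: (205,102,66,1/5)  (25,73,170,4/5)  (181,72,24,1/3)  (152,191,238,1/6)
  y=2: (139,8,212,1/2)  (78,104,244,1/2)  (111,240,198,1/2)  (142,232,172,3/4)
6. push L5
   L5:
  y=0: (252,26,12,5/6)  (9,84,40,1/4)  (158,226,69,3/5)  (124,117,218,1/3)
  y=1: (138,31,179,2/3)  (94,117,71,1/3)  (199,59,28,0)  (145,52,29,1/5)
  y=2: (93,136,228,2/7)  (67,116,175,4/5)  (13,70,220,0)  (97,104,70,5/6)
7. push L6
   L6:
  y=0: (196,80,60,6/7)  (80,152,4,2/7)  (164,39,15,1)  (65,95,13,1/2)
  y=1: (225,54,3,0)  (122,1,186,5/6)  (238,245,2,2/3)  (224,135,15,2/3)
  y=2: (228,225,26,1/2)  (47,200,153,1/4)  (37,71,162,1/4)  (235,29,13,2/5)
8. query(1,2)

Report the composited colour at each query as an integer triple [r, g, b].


(0,1) stack=L1,L2,L3; from [0,0,0]:
+L1 (α=2/7) → [358/7, 68/7, 216/7]
+L2 (α=2/3) → [2780/21, 1790/21, 2680/21]
+L3 (α=1/2) → [2944/21, 3520/21, 3923/21]
= [140, 168, 187]

at x=1,y=2 over L1,L2,L3,L4,L5,L6:
+L1 (α=3/8) → [651/8, 45/8, 30]
+L2 (α=3/4) → [3171/32, 621/32, 519/4]
+L3 (α=2/3) → [12835/96, 1935/32, 1591/12]
+L4 (α=1/2) → [20323/192, 5263/64, 4519/24]
+L5 (α=4/5) → [71779/960, 34959/320, 21319/120]
+L6 (α=1/4) → [86819/1280, 168877/1280, 27439/160]
rounded: [68, 132, 171]


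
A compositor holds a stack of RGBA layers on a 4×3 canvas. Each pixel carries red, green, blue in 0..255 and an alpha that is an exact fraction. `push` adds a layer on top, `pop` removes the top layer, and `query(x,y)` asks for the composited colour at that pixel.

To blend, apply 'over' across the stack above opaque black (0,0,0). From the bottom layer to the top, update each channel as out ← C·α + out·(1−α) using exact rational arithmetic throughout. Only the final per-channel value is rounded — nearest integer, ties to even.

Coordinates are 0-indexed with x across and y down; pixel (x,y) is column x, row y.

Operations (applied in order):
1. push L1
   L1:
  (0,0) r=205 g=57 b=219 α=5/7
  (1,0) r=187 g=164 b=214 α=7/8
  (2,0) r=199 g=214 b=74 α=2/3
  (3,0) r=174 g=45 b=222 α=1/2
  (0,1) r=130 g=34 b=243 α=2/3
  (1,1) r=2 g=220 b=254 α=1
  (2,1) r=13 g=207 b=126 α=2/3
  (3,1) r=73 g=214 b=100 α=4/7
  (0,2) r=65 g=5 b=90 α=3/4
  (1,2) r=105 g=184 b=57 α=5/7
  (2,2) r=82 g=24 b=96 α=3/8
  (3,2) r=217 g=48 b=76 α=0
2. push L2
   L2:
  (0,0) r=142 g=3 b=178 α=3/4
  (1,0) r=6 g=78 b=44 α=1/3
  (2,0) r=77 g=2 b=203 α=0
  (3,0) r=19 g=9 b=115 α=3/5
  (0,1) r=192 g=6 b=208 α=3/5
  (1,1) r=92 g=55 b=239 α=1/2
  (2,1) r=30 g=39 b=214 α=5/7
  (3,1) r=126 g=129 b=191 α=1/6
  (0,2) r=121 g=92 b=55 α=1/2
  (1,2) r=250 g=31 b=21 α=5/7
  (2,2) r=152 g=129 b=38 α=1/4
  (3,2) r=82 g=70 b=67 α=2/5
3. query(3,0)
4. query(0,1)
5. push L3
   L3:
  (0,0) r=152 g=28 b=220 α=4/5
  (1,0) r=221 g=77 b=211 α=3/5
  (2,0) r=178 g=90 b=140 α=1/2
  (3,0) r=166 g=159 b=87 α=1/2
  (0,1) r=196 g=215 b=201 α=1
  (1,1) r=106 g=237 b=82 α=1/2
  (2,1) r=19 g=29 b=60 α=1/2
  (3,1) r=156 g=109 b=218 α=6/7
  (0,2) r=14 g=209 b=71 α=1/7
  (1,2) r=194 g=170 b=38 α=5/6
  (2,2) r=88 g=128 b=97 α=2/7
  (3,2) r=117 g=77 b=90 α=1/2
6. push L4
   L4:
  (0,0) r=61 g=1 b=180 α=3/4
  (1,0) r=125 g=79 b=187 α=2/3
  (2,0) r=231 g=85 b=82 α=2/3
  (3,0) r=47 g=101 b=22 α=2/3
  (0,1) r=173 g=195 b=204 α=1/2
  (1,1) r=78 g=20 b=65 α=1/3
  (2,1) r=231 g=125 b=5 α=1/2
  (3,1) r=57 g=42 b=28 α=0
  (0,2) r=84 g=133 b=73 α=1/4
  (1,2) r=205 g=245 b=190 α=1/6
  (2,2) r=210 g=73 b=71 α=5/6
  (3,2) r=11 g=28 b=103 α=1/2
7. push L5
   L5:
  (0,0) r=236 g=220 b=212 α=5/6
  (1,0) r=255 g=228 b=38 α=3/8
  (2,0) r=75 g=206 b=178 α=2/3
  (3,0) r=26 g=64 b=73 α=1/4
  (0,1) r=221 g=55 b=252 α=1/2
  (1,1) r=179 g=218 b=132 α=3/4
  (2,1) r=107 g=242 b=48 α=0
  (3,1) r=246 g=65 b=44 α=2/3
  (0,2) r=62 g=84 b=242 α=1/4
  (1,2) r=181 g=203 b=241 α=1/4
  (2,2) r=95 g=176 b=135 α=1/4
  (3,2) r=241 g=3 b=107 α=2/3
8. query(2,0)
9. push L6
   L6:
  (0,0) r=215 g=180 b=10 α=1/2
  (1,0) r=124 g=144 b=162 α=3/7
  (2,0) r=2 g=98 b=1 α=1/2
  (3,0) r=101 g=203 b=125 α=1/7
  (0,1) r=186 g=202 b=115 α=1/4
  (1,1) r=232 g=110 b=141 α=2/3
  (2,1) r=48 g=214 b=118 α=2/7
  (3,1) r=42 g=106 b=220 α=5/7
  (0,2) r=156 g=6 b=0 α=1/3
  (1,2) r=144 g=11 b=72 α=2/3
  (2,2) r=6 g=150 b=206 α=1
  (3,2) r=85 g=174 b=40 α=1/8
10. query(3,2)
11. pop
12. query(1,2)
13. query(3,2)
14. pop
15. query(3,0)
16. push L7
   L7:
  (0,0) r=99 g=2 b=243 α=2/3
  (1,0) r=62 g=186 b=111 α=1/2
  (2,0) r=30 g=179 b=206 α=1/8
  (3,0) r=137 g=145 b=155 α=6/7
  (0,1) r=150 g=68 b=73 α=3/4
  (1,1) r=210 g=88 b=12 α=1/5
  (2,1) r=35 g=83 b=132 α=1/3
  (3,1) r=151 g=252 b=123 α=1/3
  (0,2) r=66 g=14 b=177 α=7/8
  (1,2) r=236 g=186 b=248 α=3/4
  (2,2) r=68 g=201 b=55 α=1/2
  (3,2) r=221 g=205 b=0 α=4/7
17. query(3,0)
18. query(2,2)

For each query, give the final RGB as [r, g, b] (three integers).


(3,0) stack=L1,L2; from [0,0,0]:
after L1 α=1/2: [87, 45/2, 111]
after L2 α=3/5: [231/5, 72/5, 567/5]
→ [46, 14, 113]

(0,1) stack=L1,L2; from [0,0,0]:
L1 α=2/3: [260/3, 68/3, 162]
L2 α=3/5: [2248/15, 38/3, 948/5]
→ [150, 13, 190]

query (2,0) [L1,L2,L3,L4,L5] — begin 0,0,0
after L1 α=2/3: [398/3, 428/3, 148/3]
after L2 α=0: [398/3, 428/3, 148/3]
after L3 α=1/2: [466/3, 349/3, 284/3]
after L4 α=2/3: [1852/9, 859/9, 776/9]
after L5 α=2/3: [3202/27, 4567/27, 3980/27]
rounded: [119, 169, 147]

query (3,2) [L1,L2,L3,L4,L5,L6] — begin 0,0,0
L1 α=0: [0, 0, 0]
L2 α=2/5: [164/5, 28, 134/5]
L3 α=1/2: [749/10, 105/2, 292/5]
L4 α=1/2: [859/20, 161/4, 807/10]
L5 α=2/3: [10499/60, 185/12, 2947/30]
L6 α=1/8: [78593/480, 3383/96, 21829/240]
rounded: [164, 35, 91]

at x=1,y=2 over L1,L2,L3,L4,L5:
after L1 α=5/7: [75, 920/7, 285/7]
after L2 α=5/7: [200, 2925/49, 1305/49]
after L3 α=5/6: [195, 44575/294, 10615/294]
after L4 α=1/6: [590/3, 294905/1764, 108935/1764]
after L5 α=1/4: [771/4, 414269/2352, 250643/2352]
→ [193, 176, 107]

query (3,2) [L1,L2,L3,L4,L5] — begin 0,0,0
+L1 (α=0) → [0, 0, 0]
+L2 (α=2/5) → [164/5, 28, 134/5]
+L3 (α=1/2) → [749/10, 105/2, 292/5]
+L4 (α=1/2) → [859/20, 161/4, 807/10]
+L5 (α=2/3) → [10499/60, 185/12, 2947/30]
→ [175, 15, 98]

query (3,0) [L1,L2,L3,L4] — begin 0,0,0
L1 α=1/2: [87, 45/2, 111]
L2 α=3/5: [231/5, 72/5, 567/5]
L3 α=1/2: [1061/10, 867/10, 501/5]
L4 α=2/3: [667/10, 2887/30, 721/15]
→ [67, 96, 48]

(3,0) stack=L1,L2,L3,L4,L7; from [0,0,0]:
+L1 (α=1/2) → [87, 45/2, 111]
+L2 (α=3/5) → [231/5, 72/5, 567/5]
+L3 (α=1/2) → [1061/10, 867/10, 501/5]
+L4 (α=2/3) → [667/10, 2887/30, 721/15]
+L7 (α=6/7) → [8887/70, 4141/30, 14671/105]
→ [127, 138, 140]

at x=2,y=2 over L1,L2,L3,L4,L7:
+L1 (α=3/8) → [123/4, 9, 36]
+L2 (α=1/4) → [977/16, 39, 73/2]
+L3 (α=2/7) → [7701/112, 451/7, 753/14]
+L4 (α=5/6) → [41767/224, 501/7, 5723/84]
+L7 (α=1/2) → [56999/448, 954/7, 10343/168]
rounded: [127, 136, 62]


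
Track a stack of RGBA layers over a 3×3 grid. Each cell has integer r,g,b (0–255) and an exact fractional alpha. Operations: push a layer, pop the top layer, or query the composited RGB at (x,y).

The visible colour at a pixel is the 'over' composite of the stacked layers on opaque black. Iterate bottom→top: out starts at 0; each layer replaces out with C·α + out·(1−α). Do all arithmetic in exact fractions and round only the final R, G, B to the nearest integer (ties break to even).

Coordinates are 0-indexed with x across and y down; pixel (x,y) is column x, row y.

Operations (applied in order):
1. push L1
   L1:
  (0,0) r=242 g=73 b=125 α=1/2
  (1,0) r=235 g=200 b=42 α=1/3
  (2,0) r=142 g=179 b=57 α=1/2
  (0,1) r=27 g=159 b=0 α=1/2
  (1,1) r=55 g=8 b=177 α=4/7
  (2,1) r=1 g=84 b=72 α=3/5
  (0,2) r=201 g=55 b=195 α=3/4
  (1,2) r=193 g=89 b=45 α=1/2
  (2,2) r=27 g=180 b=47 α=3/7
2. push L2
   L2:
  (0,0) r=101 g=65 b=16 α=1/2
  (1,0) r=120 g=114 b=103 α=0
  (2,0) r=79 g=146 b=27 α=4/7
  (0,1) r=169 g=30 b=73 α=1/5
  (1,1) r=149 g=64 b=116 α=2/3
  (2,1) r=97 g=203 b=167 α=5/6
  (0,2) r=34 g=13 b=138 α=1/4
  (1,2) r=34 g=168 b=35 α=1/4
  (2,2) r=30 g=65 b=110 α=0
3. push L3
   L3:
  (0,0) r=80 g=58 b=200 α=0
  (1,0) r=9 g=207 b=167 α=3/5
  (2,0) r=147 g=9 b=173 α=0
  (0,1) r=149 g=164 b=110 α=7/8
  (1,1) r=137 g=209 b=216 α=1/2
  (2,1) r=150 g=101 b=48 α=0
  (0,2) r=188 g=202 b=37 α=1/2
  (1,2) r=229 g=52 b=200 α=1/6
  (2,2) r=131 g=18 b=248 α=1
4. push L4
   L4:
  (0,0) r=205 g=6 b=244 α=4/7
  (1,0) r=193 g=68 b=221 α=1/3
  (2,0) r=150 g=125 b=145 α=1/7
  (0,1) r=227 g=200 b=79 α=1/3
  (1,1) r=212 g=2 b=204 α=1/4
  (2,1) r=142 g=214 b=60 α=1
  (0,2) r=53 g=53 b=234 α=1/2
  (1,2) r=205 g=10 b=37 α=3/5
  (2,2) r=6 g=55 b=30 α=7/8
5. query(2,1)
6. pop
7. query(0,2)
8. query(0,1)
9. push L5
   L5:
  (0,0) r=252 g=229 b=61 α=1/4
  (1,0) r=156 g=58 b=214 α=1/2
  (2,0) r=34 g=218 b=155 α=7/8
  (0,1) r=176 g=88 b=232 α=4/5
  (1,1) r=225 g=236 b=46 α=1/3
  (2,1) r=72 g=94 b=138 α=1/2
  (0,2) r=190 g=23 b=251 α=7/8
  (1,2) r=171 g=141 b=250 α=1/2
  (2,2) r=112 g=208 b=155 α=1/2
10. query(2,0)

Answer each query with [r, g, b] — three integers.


(2,1) stack=L1,L2,L3,L4; from [0,0,0]:
L1 α=3/5: [3/5, 252/5, 216/5]
L2 α=5/6: [1214/15, 5327/30, 4391/30]
L3 α=0: [1214/15, 5327/30, 4391/30]
L4 α=1: [142, 214, 60]
= [142, 214, 60]

query (0,2) [L1,L2,L3] — begin 0,0,0
after L1 α=3/4: [603/4, 165/4, 585/4]
after L2 α=1/4: [1945/16, 547/16, 2307/16]
after L3 α=1/2: [4953/32, 3779/32, 2899/32]
rounded: [155, 118, 91]

(0,1) stack=L1,L2,L3; from [0,0,0]:
L1 α=1/2: [27/2, 159/2, 0]
L2 α=1/5: [223/5, 348/5, 73/5]
L3 α=7/8: [2719/20, 761/5, 3923/40]
rounded: [136, 152, 98]

at x=2,y=0 over L1,L2,L3,L5:
after L1 α=1/2: [71, 179/2, 57/2]
after L2 α=4/7: [529/7, 1705/14, 387/14]
after L3 α=0: [529/7, 1705/14, 387/14]
after L5 α=7/8: [2195/56, 23069/112, 15577/112]
→ [39, 206, 139]


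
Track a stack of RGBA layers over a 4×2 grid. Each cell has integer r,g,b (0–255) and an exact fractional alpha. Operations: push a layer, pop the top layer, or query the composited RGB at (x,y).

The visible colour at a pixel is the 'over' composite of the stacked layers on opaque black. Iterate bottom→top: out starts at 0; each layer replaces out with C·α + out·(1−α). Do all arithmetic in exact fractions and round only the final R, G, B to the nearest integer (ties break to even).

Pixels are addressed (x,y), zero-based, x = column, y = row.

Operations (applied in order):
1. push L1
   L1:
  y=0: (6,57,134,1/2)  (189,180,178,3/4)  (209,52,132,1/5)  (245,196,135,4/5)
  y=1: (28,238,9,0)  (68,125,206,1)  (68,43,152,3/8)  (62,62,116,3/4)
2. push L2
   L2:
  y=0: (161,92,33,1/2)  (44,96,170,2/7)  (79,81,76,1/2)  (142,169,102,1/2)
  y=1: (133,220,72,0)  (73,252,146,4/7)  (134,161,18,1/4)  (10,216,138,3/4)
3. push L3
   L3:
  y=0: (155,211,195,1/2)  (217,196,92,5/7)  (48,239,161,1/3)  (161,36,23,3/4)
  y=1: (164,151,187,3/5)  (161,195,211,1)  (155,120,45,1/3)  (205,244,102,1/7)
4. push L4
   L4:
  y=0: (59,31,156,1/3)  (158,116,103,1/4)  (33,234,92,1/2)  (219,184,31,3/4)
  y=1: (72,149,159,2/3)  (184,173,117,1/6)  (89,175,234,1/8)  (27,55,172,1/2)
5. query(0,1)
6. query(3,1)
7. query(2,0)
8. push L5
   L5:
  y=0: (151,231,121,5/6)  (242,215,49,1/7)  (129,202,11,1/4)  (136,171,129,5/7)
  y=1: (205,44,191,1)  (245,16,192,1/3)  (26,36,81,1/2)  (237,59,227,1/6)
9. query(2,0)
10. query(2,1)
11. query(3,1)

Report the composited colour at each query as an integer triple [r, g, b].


query (0,1) [L1,L2,L3,L4] — begin 0,0,0
after L1 α=0: [0, 0, 0]
after L2 α=0: [0, 0, 0]
after L3 α=3/5: [492/5, 453/5, 561/5]
after L4 α=2/3: [404/5, 1943/15, 717/5]
→ [81, 130, 143]

query (3,1) [L1,L2,L3,L4] — begin 0,0,0
+L1 (α=3/4) → [93/2, 93/2, 87]
+L2 (α=3/4) → [153/8, 1389/8, 501/4]
+L3 (α=1/7) → [1279/28, 5143/28, 1707/14]
+L4 (α=1/2) → [2035/56, 6683/56, 4115/28]
rounded: [36, 119, 147]

at x=2,y=0 over L1,L2,L3,L4:
after L1 α=1/5: [209/5, 52/5, 132/5]
after L2 α=1/2: [302/5, 457/10, 256/5]
after L3 α=1/3: [844/15, 1652/15, 439/5]
after L4 α=1/2: [1339/30, 2581/15, 899/10]
rounded: [45, 172, 90]

query (2,0) [L1,L2,L3,L4,L5] — begin 0,0,0
+L1 (α=1/5) → [209/5, 52/5, 132/5]
+L2 (α=1/2) → [302/5, 457/10, 256/5]
+L3 (α=1/3) → [844/15, 1652/15, 439/5]
+L4 (α=1/2) → [1339/30, 2581/15, 899/10]
+L5 (α=1/4) → [2629/40, 3591/20, 2807/40]
rounded: [66, 180, 70]

query (2,1) [L1,L2,L3,L4,L5] — begin 0,0,0
L1 α=3/8: [51/2, 129/8, 57]
L2 α=1/4: [421/8, 1675/32, 189/4]
L3 α=1/3: [347/4, 3595/48, 93/2]
L4 α=1/8: [2785/32, 33565/384, 1119/16]
L5 α=1/2: [3617/64, 47389/768, 2415/32]
= [57, 62, 75]

(3,1) stack=L1,L2,L3,L4,L5; from [0,0,0]:
after L1 α=3/4: [93/2, 93/2, 87]
after L2 α=3/4: [153/8, 1389/8, 501/4]
after L3 α=1/7: [1279/28, 5143/28, 1707/14]
after L4 α=1/2: [2035/56, 6683/56, 4115/28]
after L5 α=1/6: [23447/336, 36719/336, 8977/56]
= [70, 109, 160]
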